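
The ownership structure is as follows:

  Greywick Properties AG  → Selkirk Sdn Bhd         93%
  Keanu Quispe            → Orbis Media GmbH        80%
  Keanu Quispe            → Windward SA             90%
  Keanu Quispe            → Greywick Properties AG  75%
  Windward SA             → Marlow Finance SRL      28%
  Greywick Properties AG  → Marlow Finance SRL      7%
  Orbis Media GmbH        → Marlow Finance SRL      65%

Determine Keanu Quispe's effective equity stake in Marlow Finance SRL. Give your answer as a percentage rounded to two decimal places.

Keanu reaches Marlow along 3 paths.
Via Windward: 90% × 28% = 25.2%.
Via Greywick: 75% × 7% = 5.25%.
Via Orbis: 80% × 65% = 52%.
Total: 25.2% + 5.25% + 52% = 82.45%.

82.45%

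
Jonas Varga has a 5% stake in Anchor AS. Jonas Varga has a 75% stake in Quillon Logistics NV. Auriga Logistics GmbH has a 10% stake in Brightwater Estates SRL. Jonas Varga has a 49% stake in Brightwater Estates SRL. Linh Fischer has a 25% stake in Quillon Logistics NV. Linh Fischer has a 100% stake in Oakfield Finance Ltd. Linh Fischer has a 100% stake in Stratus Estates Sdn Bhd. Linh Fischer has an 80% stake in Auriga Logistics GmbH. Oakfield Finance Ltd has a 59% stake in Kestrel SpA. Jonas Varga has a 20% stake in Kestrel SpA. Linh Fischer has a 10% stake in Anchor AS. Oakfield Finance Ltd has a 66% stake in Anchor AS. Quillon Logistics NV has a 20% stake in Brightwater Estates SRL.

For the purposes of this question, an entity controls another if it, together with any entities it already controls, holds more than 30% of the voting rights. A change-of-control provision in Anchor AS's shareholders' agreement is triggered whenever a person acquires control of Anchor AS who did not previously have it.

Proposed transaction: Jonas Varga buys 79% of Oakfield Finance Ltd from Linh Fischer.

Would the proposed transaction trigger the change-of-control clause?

Yes

The purchase adds only to Jonas's holdings (Linh's stake shrinks), so Jonas is the only person who could newly come to control Anchor.
Jonas holds 75% of Quillon, so Jonas controls Quillon.
Quillon and Jonas together hold 20% + 49% = 69% of Brightwater, so Jonas controls Brightwater.
In Anchor, Jonas's side holds only 5%, not > 30%.
So before the transaction, Jonas does not control Anchor.
After the purchase, Jonas holds 79% of Oakfield directly, and Linh's stake falls to 21%.
Jonas holds 79% of Oakfield, so Jonas controls Oakfield.
Oakfield and Jonas together hold 66% + 5% = 71% of Anchor, so Jonas controls Anchor.
Jonas did not control Anchor before and does after, so the clause is triggered.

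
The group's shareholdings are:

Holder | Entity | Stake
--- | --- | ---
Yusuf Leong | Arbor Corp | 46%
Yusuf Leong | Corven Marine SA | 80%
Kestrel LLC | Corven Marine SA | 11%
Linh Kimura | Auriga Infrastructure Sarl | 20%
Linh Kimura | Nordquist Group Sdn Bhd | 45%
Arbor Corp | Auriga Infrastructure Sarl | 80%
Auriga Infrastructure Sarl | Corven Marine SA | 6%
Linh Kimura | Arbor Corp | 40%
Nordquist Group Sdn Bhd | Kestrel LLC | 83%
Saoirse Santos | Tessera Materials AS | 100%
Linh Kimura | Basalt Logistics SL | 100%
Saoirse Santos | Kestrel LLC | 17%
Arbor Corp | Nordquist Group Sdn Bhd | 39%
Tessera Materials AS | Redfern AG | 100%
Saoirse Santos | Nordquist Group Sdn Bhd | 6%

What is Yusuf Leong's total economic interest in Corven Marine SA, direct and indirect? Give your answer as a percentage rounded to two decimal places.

83.85%

Yusuf reaches Corven along 3 paths.
Via Arbor → Auriga: 46% × 80% × 6% = 2.208%.
Direct stake: 80% = 80%.
Via Arbor → Nordquist → Kestrel: 46% × 39% × 83% × 11% = 1.637922%.
Total: 2.208% + 80% + 1.637922% = 83.845922%.
Rounded: 83.85%.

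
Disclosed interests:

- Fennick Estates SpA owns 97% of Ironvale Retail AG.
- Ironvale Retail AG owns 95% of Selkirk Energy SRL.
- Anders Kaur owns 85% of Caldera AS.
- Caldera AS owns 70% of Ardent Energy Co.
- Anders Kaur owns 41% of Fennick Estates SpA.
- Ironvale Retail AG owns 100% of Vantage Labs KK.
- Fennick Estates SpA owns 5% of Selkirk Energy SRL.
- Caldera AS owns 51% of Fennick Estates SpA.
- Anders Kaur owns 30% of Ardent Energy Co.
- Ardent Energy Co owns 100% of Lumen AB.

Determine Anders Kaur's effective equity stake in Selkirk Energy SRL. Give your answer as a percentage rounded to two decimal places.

81.95%

Anders reaches Selkirk along 4 paths.
Via Caldera → Fennick → Ironvale: 85% × 51% × 97% × 95% = 39.947025%.
Via Fennick → Ironvale: 41% × 97% × 95% = 37.7815%.
Via Caldera → Fennick: 85% × 51% × 5% = 2.1675%.
Via Fennick: 41% × 5% = 2.05%.
Total: 39.947025% + 37.7815% + 2.1675% + 2.05% = 81.946025%.
Rounded: 81.95%.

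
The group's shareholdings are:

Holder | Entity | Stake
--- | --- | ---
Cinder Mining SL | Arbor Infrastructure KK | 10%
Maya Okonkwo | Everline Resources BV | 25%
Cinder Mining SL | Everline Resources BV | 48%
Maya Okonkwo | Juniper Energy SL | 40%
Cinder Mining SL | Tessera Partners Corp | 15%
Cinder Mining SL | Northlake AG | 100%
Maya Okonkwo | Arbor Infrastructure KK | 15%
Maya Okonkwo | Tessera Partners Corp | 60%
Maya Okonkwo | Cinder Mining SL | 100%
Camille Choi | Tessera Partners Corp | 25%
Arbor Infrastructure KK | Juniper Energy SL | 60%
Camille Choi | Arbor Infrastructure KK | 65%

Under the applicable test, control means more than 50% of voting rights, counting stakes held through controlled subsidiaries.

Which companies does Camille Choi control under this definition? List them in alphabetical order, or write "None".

Arbor Infrastructure KK, Juniper Energy SL

Camille holds 65% of Arbor, so Camille controls Arbor.
Arbor holds 60% of Juniper, so Camille controls Juniper.
No other company's threshold is met.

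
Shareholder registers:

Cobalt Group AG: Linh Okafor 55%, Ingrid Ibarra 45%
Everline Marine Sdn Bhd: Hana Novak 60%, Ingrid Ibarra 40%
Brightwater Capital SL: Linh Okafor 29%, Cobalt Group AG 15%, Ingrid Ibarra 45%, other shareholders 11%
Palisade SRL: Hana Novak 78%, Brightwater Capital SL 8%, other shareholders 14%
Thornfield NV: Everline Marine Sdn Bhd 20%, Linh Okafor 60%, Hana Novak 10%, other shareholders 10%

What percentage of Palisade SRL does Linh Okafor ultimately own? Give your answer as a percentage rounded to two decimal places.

Linh reaches Palisade along 2 paths.
Via Brightwater: 29% × 8% = 2.32%.
Via Cobalt → Brightwater: 55% × 15% × 8% = 0.66%.
Total: 2.32% + 0.66% = 2.98%.

2.98%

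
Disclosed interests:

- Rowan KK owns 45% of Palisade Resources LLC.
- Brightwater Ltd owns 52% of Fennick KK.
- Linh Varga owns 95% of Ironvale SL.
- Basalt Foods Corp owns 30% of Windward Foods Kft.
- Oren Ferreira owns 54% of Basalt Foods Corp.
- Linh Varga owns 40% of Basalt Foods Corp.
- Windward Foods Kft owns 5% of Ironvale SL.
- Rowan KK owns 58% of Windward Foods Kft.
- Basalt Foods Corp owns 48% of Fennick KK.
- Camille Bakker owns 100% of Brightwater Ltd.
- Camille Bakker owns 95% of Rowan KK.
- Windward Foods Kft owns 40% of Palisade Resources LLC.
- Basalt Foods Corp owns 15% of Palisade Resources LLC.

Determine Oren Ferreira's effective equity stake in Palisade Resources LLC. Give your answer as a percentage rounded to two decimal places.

14.58%

Oren reaches Palisade along 2 paths.
Via Basalt: 54% × 15% = 8.1%.
Via Basalt → Windward: 54% × 30% × 40% = 6.48%.
Total: 8.1% + 6.48% = 14.58%.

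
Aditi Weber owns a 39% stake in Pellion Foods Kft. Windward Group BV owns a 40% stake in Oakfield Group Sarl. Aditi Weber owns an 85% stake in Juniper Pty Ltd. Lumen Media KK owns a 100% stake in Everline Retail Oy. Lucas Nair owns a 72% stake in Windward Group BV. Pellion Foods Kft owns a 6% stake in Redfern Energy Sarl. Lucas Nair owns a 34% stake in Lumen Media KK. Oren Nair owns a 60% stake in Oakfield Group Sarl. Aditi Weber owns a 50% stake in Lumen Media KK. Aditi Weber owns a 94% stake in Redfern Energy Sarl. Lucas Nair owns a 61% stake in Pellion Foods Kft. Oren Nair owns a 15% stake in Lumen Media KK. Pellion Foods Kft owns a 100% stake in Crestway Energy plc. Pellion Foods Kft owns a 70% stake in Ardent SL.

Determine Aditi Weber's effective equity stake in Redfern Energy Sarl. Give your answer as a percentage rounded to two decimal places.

Aditi reaches Redfern along 2 paths.
Via Pellion: 39% × 6% = 2.34%.
Direct stake: 94% = 94%.
Total: 2.34% + 94% = 96.34%.

96.34%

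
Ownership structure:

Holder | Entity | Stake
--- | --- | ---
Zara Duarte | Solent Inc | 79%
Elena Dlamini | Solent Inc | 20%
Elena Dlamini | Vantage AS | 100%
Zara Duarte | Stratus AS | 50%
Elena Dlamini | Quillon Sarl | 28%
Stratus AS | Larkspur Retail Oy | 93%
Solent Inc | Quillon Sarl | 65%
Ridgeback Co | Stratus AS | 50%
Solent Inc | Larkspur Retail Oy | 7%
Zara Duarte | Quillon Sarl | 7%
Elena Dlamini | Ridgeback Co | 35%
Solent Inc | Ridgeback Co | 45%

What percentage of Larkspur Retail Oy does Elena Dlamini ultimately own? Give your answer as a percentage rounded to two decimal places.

Elena reaches Larkspur along 3 paths.
Via Solent: 20% × 7% = 1.4%.
Via Solent → Ridgeback → Stratus: 20% × 45% × 50% × 93% = 4.185%.
Via Ridgeback → Stratus: 35% × 50% × 93% = 16.275%.
Total: 1.4% + 4.185% + 16.275% = 21.86%.

21.86%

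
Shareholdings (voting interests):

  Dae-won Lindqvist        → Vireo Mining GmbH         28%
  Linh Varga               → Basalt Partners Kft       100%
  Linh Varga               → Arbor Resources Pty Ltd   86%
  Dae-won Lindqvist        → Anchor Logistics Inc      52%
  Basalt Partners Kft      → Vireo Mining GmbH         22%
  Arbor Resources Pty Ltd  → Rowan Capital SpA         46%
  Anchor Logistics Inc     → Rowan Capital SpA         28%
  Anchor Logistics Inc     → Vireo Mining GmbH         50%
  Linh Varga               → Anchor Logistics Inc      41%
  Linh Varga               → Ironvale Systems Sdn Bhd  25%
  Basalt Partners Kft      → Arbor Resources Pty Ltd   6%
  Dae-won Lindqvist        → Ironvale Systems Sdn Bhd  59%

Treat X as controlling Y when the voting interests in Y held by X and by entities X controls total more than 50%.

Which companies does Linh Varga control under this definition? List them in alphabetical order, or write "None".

Arbor Resources Pty Ltd, Basalt Partners Kft

Linh holds 100% of Basalt, so Linh controls Basalt.
Linh and Basalt together hold 86% + 6% = 92% of Arbor, so Linh controls Arbor.
No other company's threshold is met.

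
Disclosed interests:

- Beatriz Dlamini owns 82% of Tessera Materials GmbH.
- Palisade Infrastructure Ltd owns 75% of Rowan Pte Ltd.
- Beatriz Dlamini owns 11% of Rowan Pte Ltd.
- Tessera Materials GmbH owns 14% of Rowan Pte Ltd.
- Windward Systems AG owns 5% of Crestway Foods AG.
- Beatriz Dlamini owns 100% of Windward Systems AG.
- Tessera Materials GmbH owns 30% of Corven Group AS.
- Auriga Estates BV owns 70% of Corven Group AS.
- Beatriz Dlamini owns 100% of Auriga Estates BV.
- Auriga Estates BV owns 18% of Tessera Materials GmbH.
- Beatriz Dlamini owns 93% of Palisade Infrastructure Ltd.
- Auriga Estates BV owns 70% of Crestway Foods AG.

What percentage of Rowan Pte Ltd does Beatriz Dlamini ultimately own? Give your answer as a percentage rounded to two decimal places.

94.75%

Beatriz reaches Rowan along 4 paths.
Direct stake: 11% = 11%.
Via Auriga → Tessera: 100% × 18% × 14% = 2.52%.
Via Tessera: 82% × 14% = 11.48%.
Via Palisade: 93% × 75% = 69.75%.
Total: 11% + 2.52% + 11.48% + 69.75% = 94.75%.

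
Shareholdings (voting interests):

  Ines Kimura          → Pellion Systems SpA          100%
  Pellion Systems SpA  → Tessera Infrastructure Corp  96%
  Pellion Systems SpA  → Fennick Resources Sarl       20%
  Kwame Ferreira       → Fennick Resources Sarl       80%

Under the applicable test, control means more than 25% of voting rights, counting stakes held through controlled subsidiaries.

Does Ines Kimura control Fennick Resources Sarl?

Ines holds 100% of Pellion, so Ines controls Pellion.
Pellion holds 96% of Tessera, so Ines controls Tessera.
In Fennick, Ines's side holds only 20%, not > 25%.
So Ines does not control Fennick.

No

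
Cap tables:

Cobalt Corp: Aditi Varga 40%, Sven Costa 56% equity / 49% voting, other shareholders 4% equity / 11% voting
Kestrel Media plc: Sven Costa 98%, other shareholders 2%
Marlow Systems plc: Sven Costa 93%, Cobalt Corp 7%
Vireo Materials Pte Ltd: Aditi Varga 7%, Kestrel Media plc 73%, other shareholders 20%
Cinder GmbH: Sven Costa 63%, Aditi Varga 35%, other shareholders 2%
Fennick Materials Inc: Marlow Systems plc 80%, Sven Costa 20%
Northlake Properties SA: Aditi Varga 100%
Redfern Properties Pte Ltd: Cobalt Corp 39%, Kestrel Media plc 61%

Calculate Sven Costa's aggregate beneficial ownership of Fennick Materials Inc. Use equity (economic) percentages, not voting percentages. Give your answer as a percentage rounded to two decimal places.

97.54%

Sven reaches Fennick along 3 paths.
Via Marlow: 93% × 80% = 74.4%.
Via Cobalt → Marlow: 56% × 7% × 80% = 3.136%.
Direct stake: 20% = 20%.
Total: 74.4% + 3.136% + 20% = 97.536%.
Rounded: 97.54%.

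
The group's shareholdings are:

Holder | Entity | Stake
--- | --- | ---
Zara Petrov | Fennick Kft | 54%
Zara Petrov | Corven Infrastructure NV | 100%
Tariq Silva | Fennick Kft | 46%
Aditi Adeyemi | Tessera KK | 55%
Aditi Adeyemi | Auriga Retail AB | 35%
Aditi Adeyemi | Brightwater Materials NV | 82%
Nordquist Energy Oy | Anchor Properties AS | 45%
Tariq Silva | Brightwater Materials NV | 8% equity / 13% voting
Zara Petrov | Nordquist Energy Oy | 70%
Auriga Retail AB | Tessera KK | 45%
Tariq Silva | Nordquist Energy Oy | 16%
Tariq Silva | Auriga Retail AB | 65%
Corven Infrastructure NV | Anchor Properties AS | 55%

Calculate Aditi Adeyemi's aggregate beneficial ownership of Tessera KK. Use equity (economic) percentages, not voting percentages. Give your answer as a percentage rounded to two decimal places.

Aditi reaches Tessera along 2 paths.
Via Auriga: 35% × 45% = 15.75%.
Direct stake: 55% = 55%.
Total: 15.75% + 55% = 70.75%.

70.75%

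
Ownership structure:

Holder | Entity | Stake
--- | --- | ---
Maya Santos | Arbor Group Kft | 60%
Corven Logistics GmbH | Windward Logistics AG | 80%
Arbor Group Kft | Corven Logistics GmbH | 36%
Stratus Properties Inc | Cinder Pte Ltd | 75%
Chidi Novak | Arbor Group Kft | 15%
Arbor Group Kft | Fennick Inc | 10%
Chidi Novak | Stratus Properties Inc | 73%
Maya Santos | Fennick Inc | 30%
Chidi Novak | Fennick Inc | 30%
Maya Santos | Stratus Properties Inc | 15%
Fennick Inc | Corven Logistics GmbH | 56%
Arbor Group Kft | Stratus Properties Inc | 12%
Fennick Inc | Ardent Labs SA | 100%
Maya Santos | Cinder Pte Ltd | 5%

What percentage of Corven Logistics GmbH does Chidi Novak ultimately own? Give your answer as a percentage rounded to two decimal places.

23.04%

Chidi reaches Corven along 3 paths.
Via Fennick: 30% × 56% = 16.8%.
Via Arbor → Fennick: 15% × 10% × 56% = 0.84%.
Via Arbor: 15% × 36% = 5.4%.
Total: 16.8% + 0.84% + 5.4% = 23.04%.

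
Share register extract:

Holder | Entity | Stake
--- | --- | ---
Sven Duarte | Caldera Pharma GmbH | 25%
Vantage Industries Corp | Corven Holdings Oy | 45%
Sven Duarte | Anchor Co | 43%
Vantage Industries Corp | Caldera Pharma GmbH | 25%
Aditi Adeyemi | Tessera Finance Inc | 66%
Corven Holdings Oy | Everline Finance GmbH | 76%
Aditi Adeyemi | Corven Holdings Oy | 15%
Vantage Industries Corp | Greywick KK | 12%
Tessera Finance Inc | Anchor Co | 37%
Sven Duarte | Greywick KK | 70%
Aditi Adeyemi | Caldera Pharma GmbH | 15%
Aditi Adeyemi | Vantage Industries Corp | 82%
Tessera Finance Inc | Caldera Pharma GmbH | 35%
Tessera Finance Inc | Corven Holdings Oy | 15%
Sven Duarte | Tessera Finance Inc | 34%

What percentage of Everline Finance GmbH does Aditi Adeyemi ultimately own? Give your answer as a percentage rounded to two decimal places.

46.97%

Aditi reaches Everline along 3 paths.
Via Corven: 15% × 76% = 11.4%.
Via Vantage → Corven: 82% × 45% × 76% = 28.044%.
Via Tessera → Corven: 66% × 15% × 76% = 7.524%.
Total: 11.4% + 28.044% + 7.524% = 46.968%.
Rounded: 46.97%.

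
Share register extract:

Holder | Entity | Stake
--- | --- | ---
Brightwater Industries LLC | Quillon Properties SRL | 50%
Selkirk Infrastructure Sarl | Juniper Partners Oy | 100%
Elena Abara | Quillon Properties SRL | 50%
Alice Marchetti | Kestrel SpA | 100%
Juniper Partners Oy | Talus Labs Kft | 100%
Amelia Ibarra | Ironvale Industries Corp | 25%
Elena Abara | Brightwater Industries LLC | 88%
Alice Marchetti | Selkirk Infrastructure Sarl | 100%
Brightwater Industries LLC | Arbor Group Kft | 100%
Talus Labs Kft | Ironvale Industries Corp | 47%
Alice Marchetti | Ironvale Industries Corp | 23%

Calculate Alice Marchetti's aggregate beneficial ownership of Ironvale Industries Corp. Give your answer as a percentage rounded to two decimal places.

Alice reaches Ironvale along 2 paths.
Via Selkirk → Juniper → Talus: 100% × 100% × 100% × 47% = 47%.
Direct stake: 23% = 23%.
Total: 47% + 23% = 70%.
Rounded: 70.00%.

70.00%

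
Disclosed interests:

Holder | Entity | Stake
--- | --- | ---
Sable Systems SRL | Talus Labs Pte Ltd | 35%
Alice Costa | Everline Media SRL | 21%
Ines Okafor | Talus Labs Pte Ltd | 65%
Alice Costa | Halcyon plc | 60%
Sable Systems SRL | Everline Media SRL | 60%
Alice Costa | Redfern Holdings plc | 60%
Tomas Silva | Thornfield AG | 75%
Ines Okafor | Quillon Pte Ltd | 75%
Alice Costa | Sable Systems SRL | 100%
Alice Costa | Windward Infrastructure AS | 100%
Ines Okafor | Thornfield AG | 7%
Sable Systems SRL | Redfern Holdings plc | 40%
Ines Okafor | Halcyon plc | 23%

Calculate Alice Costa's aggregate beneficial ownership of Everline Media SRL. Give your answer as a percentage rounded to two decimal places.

81.00%

Alice reaches Everline along 2 paths.
Direct stake: 21% = 21%.
Via Sable: 100% × 60% = 60%.
Total: 21% + 60% = 81%.
Rounded: 81.00%.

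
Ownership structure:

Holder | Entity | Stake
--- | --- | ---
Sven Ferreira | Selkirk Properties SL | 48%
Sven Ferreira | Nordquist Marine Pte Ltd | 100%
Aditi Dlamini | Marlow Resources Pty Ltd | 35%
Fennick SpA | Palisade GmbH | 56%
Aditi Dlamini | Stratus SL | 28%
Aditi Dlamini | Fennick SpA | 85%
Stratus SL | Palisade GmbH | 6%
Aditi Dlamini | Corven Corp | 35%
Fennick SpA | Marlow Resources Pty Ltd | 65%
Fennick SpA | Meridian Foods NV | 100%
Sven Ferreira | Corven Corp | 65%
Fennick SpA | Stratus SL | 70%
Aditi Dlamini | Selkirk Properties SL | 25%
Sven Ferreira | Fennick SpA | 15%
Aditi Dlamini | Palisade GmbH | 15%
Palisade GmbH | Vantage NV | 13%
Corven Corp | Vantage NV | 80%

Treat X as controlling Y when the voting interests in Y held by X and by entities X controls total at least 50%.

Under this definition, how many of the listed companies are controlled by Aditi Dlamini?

5

Aditi holds 85% of Fennick, so Aditi controls Fennick.
Fennick and Aditi together hold 65% + 35% = 100% of Marlow, so Aditi controls Marlow.
Aditi and Fennick together hold 28% + 70% = 98% of Stratus, so Aditi controls Stratus.
Aditi and Stratus and Fennick together hold 15% + 6% + 56% = 77% of Palisade, so Aditi controls Palisade.
Fennick holds 100% of Meridian, so Aditi controls Meridian.
No other company's threshold is met.
Aditi controls 5 companies.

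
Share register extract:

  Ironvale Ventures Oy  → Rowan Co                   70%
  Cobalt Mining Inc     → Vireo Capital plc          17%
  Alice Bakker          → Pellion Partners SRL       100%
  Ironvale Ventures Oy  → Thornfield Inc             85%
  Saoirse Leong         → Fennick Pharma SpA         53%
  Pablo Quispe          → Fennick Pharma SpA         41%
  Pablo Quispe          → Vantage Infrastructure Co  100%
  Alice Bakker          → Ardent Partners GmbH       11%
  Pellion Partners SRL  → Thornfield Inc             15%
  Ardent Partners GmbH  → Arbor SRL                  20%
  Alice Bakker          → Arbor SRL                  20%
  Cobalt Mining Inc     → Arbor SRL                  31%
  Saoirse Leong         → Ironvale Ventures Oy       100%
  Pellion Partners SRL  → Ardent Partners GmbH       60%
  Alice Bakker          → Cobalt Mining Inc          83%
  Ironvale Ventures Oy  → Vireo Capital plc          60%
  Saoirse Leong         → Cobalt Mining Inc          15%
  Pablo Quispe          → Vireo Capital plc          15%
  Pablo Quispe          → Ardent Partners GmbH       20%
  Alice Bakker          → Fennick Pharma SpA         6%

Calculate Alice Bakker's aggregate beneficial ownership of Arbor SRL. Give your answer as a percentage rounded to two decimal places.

Alice reaches Arbor along 4 paths.
Via Ardent: 11% × 20% = 2.2%.
Via Pellion → Ardent: 100% × 60% × 20% = 12%.
Via Cobalt: 83% × 31% = 25.73%.
Direct stake: 20% = 20%.
Total: 2.2% + 12% + 25.73% + 20% = 59.93%.

59.93%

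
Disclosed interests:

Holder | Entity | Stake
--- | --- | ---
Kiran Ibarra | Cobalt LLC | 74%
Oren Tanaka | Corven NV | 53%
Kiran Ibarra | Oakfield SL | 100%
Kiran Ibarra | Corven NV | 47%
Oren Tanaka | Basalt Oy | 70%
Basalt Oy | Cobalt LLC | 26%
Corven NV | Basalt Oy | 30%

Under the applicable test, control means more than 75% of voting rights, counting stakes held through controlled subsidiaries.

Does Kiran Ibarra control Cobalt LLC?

Kiran holds 100% of Oakfield, so Kiran controls Oakfield.
In Cobalt, Kiran's side holds only 74%, not > 75%.
So Kiran does not control Cobalt.

No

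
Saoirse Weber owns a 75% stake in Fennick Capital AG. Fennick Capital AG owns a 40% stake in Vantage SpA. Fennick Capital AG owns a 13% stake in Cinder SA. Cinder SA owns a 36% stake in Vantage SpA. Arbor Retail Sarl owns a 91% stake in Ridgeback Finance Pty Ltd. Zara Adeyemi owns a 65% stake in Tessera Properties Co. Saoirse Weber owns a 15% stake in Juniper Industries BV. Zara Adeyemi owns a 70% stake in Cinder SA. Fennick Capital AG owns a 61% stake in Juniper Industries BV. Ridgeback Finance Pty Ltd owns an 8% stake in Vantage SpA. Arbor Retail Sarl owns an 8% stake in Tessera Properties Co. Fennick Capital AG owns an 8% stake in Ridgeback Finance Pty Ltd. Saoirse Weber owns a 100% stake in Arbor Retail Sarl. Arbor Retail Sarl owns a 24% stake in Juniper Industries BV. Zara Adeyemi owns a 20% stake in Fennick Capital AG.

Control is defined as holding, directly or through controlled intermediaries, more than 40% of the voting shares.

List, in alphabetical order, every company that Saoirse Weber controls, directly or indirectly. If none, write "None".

Arbor Retail Sarl, Fennick Capital AG, Juniper Industries BV, Ridgeback Finance Pty Ltd, Vantage SpA

Saoirse holds 75% of Fennick, so Saoirse controls Fennick.
Saoirse holds 100% of Arbor, so Saoirse controls Arbor.
Fennick and Arbor together hold 8% + 91% = 99% of Ridgeback, so Saoirse controls Ridgeback.
Arbor and Saoirse and Fennick together hold 24% + 15% + 61% = 100% of Juniper, so Saoirse controls Juniper.
Fennick and Ridgeback together hold 40% + 8% = 48% of Vantage, so Saoirse controls Vantage.
No other company's threshold is met.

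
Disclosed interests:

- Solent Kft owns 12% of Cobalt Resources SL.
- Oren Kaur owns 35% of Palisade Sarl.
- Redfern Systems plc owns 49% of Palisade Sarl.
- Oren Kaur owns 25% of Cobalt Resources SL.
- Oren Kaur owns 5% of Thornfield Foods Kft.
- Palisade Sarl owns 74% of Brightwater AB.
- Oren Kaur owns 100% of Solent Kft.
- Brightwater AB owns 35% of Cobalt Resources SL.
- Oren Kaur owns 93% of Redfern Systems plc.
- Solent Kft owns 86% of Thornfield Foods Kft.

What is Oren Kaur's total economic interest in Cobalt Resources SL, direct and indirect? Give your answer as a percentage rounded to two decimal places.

57.87%

Oren reaches Cobalt along 4 paths.
Direct stake: 25% = 25%.
Via Redfern → Palisade → Brightwater: 93% × 49% × 74% × 35% = 11.80263%.
Via Palisade → Brightwater: 35% × 74% × 35% = 9.065%.
Via Solent: 100% × 12% = 12%.
Total: 25% + 11.80263% + 9.065% + 12% = 57.86763%.
Rounded: 57.87%.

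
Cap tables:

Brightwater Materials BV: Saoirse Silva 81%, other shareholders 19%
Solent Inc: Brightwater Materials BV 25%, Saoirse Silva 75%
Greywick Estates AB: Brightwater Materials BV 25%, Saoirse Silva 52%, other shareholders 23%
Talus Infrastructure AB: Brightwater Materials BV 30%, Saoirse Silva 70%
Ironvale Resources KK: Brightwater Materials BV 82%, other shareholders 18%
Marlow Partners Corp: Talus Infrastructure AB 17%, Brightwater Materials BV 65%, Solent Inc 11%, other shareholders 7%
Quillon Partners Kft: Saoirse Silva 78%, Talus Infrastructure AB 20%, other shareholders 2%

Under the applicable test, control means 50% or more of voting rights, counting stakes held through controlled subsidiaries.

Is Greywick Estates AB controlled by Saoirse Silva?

Saoirse holds 81% of Brightwater, so Saoirse controls Brightwater.
Brightwater and Saoirse together hold 25% + 52% = 77% of Greywick, so Saoirse controls Greywick.

Yes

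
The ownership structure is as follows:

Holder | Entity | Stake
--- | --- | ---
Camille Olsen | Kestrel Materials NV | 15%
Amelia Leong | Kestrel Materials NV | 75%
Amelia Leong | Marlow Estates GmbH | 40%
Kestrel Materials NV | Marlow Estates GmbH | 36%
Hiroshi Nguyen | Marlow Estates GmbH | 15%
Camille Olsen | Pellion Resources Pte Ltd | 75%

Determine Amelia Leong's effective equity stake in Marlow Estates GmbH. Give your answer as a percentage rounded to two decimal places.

67.00%

Amelia reaches Marlow along 2 paths.
Direct stake: 40% = 40%.
Via Kestrel: 75% × 36% = 27%.
Total: 40% + 27% = 67%.
Rounded: 67.00%.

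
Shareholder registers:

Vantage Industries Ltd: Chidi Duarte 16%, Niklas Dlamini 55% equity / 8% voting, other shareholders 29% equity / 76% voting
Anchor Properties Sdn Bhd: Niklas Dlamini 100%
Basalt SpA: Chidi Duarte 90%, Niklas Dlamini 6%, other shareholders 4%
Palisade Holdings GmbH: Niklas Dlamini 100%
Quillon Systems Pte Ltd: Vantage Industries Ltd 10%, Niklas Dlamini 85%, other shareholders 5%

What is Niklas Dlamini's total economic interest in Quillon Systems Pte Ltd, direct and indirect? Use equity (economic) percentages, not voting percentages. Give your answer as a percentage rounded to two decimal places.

90.50%

Niklas reaches Quillon along 2 paths.
Via Vantage: 55% × 10% = 5.5%.
Direct stake: 85% = 85%.
Total: 5.5% + 85% = 90.5%.
Rounded: 90.50%.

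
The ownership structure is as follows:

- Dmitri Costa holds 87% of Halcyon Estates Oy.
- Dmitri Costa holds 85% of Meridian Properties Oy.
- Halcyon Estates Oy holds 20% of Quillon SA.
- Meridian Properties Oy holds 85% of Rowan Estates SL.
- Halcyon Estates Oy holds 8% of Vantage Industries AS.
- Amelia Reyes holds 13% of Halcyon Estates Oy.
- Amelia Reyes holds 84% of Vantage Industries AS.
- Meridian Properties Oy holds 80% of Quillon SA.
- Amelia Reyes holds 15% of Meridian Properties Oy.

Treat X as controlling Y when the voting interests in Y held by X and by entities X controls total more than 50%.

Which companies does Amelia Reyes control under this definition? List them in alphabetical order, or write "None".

Amelia holds 84% of Vantage, so Amelia controls Vantage.
No other company's threshold is met.

Vantage Industries AS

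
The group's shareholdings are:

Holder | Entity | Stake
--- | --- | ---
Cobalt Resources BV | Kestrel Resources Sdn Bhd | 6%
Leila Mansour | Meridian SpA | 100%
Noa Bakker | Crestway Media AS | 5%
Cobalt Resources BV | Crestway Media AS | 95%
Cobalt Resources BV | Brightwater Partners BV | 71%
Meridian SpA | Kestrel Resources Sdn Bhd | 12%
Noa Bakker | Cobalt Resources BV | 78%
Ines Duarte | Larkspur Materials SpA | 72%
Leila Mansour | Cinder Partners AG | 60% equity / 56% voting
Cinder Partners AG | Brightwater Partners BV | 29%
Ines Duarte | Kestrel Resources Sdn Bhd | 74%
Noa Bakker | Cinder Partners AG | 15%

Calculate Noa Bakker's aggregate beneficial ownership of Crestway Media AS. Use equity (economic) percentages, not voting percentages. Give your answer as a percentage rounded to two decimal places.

79.10%

Noa reaches Crestway along 2 paths.
Via Cobalt: 78% × 95% = 74.1%.
Direct stake: 5% = 5%.
Total: 74.1% + 5% = 79.1%.
Rounded: 79.10%.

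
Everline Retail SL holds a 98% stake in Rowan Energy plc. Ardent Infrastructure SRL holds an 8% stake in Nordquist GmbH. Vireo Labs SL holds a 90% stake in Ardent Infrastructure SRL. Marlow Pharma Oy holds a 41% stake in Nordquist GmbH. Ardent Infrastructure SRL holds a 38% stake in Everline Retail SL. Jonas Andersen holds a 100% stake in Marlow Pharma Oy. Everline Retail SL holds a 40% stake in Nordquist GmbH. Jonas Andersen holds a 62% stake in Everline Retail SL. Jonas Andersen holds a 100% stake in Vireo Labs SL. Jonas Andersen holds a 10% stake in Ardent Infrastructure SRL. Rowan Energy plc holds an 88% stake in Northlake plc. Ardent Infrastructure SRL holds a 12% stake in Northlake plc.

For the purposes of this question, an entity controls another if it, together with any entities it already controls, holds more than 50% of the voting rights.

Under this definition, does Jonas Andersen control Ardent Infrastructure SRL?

Yes

Jonas holds 100% of Vireo, so Jonas controls Vireo.
Jonas and Vireo together hold 10% + 90% = 100% of Ardent, so Jonas controls Ardent.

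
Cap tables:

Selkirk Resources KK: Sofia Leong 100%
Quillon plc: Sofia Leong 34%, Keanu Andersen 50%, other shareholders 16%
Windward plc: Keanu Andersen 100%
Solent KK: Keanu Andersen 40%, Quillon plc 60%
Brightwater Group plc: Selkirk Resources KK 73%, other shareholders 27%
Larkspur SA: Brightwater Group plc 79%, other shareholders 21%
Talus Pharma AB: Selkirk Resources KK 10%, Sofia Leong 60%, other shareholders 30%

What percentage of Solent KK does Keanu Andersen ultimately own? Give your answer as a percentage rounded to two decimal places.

Keanu reaches Solent along 2 paths.
Direct stake: 40% = 40%.
Via Quillon: 50% × 60% = 30%.
Total: 40% + 30% = 70%.
Rounded: 70.00%.

70.00%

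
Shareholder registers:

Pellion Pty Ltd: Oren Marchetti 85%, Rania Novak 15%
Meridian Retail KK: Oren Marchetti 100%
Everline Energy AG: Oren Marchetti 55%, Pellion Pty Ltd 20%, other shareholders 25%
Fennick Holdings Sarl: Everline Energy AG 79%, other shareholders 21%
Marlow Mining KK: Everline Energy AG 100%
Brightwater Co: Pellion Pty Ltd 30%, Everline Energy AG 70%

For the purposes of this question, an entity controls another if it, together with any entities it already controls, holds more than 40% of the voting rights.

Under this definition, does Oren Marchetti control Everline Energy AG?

Yes

Oren holds 85% of Pellion, so Oren controls Pellion.
Oren and Pellion together hold 55% + 20% = 75% of Everline, so Oren controls Everline.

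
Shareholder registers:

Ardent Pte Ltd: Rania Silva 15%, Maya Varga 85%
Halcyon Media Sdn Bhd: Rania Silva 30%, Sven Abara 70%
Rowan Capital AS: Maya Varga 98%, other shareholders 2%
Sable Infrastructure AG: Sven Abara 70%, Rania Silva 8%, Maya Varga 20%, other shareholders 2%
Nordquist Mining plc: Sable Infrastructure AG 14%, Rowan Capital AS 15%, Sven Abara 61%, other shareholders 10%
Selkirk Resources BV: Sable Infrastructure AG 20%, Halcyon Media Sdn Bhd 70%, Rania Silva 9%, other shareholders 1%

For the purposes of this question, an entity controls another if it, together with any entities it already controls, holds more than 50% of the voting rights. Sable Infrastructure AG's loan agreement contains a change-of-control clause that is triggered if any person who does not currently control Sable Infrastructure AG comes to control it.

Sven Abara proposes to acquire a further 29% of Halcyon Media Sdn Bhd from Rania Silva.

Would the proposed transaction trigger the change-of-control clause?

No

The purchase adds only to Sven's holdings (Rania's stake shrinks), so Sven is the only person who could newly come to control Sable.
Sven holds 70% of Sable, so Sven controls Sable.
So Sven already controls Sable before the transaction.
After the purchase, Sven's direct stake in Halcyon rises to 70% + 29% = 99%, and Rania's stake falls to 1%.
Sven controlled Sable already, so this is not a new person acquiring control; every other person's position is unchanged or reduced.
No new person acquires control, so the clause is not triggered.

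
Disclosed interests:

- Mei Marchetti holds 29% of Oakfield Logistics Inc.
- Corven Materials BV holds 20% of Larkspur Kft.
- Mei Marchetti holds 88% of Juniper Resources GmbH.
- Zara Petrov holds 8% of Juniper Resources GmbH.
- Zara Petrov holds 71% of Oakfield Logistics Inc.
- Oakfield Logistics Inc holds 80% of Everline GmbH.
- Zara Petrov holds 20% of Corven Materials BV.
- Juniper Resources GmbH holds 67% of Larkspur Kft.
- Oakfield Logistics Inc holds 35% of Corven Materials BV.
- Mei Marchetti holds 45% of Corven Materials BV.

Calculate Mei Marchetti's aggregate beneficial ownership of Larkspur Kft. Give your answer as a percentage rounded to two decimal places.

69.99%

Mei reaches Larkspur along 3 paths.
Via Juniper: 88% × 67% = 58.96%.
Via Oakfield → Corven: 29% × 35% × 20% = 2.03%.
Via Corven: 45% × 20% = 9%.
Total: 58.96% + 2.03% + 9% = 69.99%.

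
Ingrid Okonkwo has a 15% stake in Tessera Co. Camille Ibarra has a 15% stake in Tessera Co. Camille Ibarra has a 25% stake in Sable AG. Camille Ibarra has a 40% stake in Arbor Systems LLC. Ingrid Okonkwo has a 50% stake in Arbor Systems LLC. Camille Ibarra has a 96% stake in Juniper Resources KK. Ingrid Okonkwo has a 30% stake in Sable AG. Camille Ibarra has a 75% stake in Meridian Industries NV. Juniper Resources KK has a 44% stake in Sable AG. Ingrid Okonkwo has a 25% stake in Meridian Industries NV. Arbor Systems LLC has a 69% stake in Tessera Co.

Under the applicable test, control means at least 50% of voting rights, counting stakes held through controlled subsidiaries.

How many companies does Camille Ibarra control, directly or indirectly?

3

Camille holds 75% of Meridian, so Camille controls Meridian.
Camille holds 96% of Juniper, so Camille controls Juniper.
Camille and Juniper together hold 25% + 44% = 69% of Sable, so Camille controls Sable.
No other company's threshold is met.
Camille controls 3 companies.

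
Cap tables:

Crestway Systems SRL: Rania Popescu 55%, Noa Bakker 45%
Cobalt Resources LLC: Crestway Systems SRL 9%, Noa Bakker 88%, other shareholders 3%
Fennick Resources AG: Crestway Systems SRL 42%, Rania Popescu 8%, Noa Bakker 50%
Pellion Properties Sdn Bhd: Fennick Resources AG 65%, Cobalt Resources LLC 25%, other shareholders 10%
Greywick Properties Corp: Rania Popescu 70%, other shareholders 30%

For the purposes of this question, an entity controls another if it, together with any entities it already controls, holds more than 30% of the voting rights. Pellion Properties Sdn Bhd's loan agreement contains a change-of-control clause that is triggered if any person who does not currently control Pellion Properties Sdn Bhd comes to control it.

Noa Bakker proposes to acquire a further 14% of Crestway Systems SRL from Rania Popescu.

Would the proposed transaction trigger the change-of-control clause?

No

The purchase adds only to Noa's holdings (Rania's stake shrinks), so Noa is the only person who could newly come to control Pellion.
Noa holds 45% of Crestway, so Noa controls Crestway.
Crestway and Noa together hold 9% + 88% = 97% of Cobalt, so Noa controls Cobalt.
Crestway and Noa together hold 42% + 50% = 92% of Fennick, so Noa controls Fennick.
Fennick and Cobalt together hold 65% + 25% = 90% of Pellion, so Noa controls Pellion.
So Noa already controls Pellion before the transaction.
After the purchase, Noa's direct stake in Crestway rises to 45% + 14% = 59%, and Rania's stake falls to 41%.
Noa controlled Pellion already, so this is not a new person acquiring control; every other person's position is unchanged or reduced.
No new person acquires control, so the clause is not triggered.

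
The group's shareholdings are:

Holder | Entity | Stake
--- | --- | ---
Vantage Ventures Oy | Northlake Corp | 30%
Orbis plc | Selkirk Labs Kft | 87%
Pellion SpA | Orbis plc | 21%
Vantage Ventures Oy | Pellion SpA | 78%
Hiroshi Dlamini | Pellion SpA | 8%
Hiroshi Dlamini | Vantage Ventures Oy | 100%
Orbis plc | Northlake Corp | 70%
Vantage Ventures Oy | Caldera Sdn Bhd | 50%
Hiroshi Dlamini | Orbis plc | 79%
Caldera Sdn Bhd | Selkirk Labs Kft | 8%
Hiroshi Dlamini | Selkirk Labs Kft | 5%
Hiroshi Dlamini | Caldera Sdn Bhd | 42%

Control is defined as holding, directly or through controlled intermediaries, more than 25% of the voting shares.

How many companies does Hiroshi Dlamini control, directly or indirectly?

6

Hiroshi holds 100% of Vantage, so Hiroshi controls Vantage.
Vantage and Hiroshi together hold 50% + 42% = 92% of Caldera, so Hiroshi controls Caldera.
Vantage and Hiroshi together hold 78% + 8% = 86% of Pellion, so Hiroshi controls Pellion.
Hiroshi and Pellion together hold 79% + 21% = 100% of Orbis, so Hiroshi controls Orbis.
Orbis and Vantage together hold 70% + 30% = 100% of Northlake, so Hiroshi controls Northlake.
Caldera and Hiroshi and Orbis together hold 8% + 5% + 87% = 100% of Selkirk, so Hiroshi controls Selkirk.
Hiroshi controls 6 companies.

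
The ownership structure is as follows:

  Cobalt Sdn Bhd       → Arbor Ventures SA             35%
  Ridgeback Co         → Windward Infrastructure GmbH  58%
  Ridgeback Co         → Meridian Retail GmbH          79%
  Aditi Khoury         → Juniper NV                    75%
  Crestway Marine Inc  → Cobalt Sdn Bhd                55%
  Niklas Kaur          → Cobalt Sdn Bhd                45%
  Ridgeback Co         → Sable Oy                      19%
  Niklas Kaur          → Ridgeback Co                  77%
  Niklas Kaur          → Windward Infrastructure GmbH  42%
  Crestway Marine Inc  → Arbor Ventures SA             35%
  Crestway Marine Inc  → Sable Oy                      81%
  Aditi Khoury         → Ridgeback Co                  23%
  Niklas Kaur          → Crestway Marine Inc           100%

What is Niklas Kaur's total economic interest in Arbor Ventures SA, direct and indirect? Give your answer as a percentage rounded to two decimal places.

Niklas reaches Arbor along 3 paths.
Via Cobalt: 45% × 35% = 15.75%.
Via Crestway → Cobalt: 100% × 55% × 35% = 19.25%.
Via Crestway: 100% × 35% = 35%.
Total: 15.75% + 19.25% + 35% = 70%.
Rounded: 70.00%.

70.00%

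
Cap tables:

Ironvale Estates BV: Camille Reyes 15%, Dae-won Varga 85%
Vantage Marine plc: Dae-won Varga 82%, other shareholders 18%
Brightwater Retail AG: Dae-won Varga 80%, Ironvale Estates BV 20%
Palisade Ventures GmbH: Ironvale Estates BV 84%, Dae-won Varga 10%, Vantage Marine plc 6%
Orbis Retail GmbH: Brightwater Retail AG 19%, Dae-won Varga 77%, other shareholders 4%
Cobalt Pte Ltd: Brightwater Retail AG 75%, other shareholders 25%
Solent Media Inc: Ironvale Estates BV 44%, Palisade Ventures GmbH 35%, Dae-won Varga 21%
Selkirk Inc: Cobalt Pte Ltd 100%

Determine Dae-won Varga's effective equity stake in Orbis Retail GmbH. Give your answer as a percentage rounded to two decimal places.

95.43%

Dae-won reaches Orbis along 3 paths.
Via Brightwater: 80% × 19% = 15.2%.
Via Ironvale → Brightwater: 85% × 20% × 19% = 3.23%.
Direct stake: 77% = 77%.
Total: 15.2% + 3.23% + 77% = 95.43%.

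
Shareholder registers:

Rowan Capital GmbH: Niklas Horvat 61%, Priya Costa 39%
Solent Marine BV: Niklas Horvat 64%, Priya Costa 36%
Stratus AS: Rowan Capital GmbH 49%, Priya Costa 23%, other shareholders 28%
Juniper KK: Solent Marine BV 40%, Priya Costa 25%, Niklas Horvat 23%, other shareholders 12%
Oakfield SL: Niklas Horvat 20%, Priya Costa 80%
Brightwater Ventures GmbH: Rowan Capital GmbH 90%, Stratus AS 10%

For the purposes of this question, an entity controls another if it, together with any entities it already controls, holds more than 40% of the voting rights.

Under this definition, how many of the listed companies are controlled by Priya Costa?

1

Priya holds 80% of Oakfield, so Priya controls Oakfield.
No other company's threshold is met.
Priya controls 1 company.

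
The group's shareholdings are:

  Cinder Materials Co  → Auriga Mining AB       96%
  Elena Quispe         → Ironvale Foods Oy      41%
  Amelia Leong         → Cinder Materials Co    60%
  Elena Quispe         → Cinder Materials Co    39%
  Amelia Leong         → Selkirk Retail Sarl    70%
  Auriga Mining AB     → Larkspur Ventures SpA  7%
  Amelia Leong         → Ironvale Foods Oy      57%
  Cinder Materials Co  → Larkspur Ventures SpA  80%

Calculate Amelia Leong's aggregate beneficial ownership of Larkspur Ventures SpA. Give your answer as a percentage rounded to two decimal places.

Amelia reaches Larkspur along 2 paths.
Via Cinder: 60% × 80% = 48%.
Via Cinder → Auriga: 60% × 96% × 7% = 4.032%.
Total: 48% + 4.032% = 52.032%.
Rounded: 52.03%.

52.03%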